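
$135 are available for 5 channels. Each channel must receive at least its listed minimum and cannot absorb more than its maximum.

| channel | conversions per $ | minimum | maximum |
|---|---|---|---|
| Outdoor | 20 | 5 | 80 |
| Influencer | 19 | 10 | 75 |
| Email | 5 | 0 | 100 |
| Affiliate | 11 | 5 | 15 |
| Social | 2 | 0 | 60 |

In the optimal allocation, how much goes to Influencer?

50

Meeting every minimum uses 5+10+0+5+0 = 20 $, leaving 115.
Highest conversions per $ first: Outdoor 20 > Influencer 19 > Affiliate 11 > Email 5 > Social 2.
Give Outdoor 75 more to hit its cap of 80 ; 40 left.
Influencer: +40 (room for 65) → 50. Pool exhausted.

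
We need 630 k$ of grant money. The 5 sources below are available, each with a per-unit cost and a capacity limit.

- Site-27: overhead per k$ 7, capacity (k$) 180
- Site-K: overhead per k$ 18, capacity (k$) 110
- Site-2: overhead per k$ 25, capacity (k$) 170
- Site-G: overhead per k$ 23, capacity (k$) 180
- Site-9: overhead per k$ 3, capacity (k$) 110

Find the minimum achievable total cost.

Cheapest first:
Site-9 at 3: take all 110 k$ ; 520 still needed.
Site-27 (7): use full 180 ; 340 k$ to go.
Site-K at 18: take all 110 k$ ; 230 still needed.
Site-G (23): use full 180 ; 50 k$ to go.
Site-2 at 25: take 50 of its 170 ; requirement met.
Cost = 110×3 + 180×7 + 110×18 + 180×23 + 50×25 = 8960.

8960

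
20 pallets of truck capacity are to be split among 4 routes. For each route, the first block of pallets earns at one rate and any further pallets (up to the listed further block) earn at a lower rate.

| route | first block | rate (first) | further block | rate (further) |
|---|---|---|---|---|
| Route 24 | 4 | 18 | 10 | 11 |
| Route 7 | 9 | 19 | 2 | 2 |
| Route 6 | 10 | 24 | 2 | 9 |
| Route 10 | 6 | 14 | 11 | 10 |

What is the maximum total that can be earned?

429

Order all 8 blocks by rate: Route 6/first 24 > Route 7/first 19 > Route 24/first 18 > Route 10/first 14 > Route 24/second 11 > Route 10/second 10 > Route 6/second 9 > Route 7/second 2.
Fill Route 6 first block (10 at 24) → 10 left.
Route 7 first at 19: fill all 9 → 1 left.
Route 24/first: +1 of 4 at 18; pool empty.
Total = 24×10 + 19×9 + 18×1 = 429.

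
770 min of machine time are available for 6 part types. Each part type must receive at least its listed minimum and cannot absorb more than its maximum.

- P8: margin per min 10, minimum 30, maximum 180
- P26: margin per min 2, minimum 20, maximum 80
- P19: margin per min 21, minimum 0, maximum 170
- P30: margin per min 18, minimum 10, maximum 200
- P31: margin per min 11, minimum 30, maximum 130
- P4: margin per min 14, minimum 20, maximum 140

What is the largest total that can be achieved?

11700

Meeting every minimum uses 30+20+0+10+30+20 = 110 min, leaving 660.
Rank by margin per min: P19 21 > P30 18 > P4 14 > P31 11 > P8 10 > P26 2.
Give P19 170 more to hit its cap of 170 ; 490 left.
P30: +190 to 200 (cap) ; 300 left.
P4: +120 to 140 (cap) ; 180 left.
P31 takes 100 more to reach its cap of 130 ; 80 left.
P8 has room for 150 more but only 80 remain, so it gets 110.
Total = 10×110 + 2×20 + 21×170 + 18×200 + 11×130 + 14×140 = 11700.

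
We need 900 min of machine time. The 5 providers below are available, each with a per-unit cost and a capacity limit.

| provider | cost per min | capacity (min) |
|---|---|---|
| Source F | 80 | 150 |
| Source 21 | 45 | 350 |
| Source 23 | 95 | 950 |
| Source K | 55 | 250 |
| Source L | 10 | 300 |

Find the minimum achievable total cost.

Cheapest first:
Take 300 from Source L at 10 — need 600 more.
Source 21 at 45: take all 350 min — 250 still needed.
Source K at 55: take all 250 min — 0 still needed.
Source F, Source 23: unused.
Cost = 300×10 + 350×45 + 250×55 = 32500.

32500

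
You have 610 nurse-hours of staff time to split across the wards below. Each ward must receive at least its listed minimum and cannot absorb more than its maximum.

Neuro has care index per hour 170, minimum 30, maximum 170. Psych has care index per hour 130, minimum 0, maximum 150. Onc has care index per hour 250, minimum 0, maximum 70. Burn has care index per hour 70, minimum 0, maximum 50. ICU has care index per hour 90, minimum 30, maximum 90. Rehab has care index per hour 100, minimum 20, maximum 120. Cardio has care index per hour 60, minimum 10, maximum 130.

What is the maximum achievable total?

86600

Meeting every minimum uses 30+0+0+0+30+20+10 = 90 nurse-hours, leaving 520.
Rank by care index per hour: Onc 250 > Neuro 170 > Psych 130 > Rehab 100 > ICU 90 > Burn 70 > Cardio 60.
Onc: +70 to 70 (cap) ; 450 left.
Give Neuro 140 more to hit its cap of 170 ; 310 left.
Psych: +150 to 150 (cap) ; 160 left.
Rehab takes 100 more to reach its cap of 120 ; 60 left.
ICU takes 60 more to reach its cap of 90 ; 0 left.
Total = 170×170 + 130×150 + 250×70 + 90×90 + 100×120 + 60×10 = 86600.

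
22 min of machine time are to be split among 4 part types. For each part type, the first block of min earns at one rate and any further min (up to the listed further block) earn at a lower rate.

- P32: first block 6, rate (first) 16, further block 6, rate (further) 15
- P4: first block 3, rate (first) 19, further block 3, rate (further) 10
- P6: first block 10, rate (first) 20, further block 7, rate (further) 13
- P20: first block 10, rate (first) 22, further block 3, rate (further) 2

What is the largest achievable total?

458

Treat each block as its own option and order by rate: P20/first 22 > P6/first 20 > P4/first 19 > P32/first 16 > P32/second 15 > P6/second 13 > P4/second 10 > P20/second 2.
P20/first (22): +10 ; 12 left.
P6/first (20): +10 ; 2 left.
2 remain; put them into P4 first at 19.
Total = 22×10 + 20×10 + 19×2 = 458.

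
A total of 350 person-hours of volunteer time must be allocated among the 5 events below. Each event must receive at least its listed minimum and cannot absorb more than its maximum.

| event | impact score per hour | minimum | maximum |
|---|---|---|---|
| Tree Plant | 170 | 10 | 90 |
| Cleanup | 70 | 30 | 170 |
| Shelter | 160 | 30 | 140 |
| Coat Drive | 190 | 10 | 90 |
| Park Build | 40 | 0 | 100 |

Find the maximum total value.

56900

Meeting every minimum uses 10+30+30+10+0 = 80 person-hours, leaving 270.
Highest impact score per hour first: Coat Drive 190 > Tree Plant 170 > Shelter 160 > Cleanup 70 > Park Build 40.
Coat Drive: +80 to 90 (cap) ; 190 left.
Tree Plant takes 80 more to reach its cap of 90 ; 110 left.
Give Shelter 110 more to hit its cap of 140 ; 0 left.
Total = 170×90 + 70×30 + 160×140 + 190×90 = 56900.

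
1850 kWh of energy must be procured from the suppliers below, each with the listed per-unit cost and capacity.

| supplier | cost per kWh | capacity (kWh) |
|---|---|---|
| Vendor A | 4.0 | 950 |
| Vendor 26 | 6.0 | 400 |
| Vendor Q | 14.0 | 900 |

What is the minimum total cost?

Fill from the cheapest supplier first.
Vendor A (4.0): use full 950 ; 900 kWh to go.
Take 400 from Vendor 26 at 6.0 ; need 500 more.
Vendor Q (14.0): take the remaining 500 ; done.
Cost = 950×4.0 + 400×6.0 + 500×14.0 = 13200.

13200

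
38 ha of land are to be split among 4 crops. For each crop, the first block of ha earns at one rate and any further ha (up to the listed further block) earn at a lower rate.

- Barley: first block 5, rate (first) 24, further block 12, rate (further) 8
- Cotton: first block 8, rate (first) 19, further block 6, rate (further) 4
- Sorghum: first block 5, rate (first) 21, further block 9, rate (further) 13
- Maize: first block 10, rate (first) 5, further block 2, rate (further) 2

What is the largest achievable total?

Order all 8 blocks by rate: Barley/first 24 > Sorghum/first 21 > Cotton/first 19 > Sorghum/second 13 > Barley/second 8 > Maize/first 5 > Cotton/second 4 > Maize/second 2.
Barley/first (24): +5 ; 33 left.
Sorghum first at 21: fill all 5 ; 28 left.
Cotton/first (19): +8 ; 20 left.
Sorghum second at 13: fill all 9 ; 11 left.
Barley/second: +11 of 12 at 8; pool empty.
Total = 24×5 + 21×5 + 19×8 + 13×9 + 8×11 = 582.

582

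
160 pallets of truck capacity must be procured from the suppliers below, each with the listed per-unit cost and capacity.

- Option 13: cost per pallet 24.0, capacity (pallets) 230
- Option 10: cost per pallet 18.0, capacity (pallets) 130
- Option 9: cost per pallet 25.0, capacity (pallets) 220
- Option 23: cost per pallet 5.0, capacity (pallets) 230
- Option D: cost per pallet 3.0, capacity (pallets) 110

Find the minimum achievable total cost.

580

Cheapest first:
Option D (3.0): use full 110 → 50 pallets to go.
Option 23 at 5.0: take 50 of its 230 → requirement met.
Option 10, Option 13, Option 9: unused.
Cost = 110×3.0 + 50×5.0 = 580.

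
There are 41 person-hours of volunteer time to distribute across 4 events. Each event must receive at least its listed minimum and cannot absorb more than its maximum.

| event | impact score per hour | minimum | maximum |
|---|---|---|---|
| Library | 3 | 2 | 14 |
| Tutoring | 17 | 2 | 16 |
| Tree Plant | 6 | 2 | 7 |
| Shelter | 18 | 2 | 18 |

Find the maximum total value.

Meeting every minimum uses 2+2+2+2 = 8 person-hours, leaving 33.
Order the events by impact score per hour: Shelter 18 > Tutoring 17 > Tree Plant 6 > Library 3.
Give Shelter 16 more to hit its cap of 18 → 17 left.
Give Tutoring 14 more to hit its cap of 16 → 3 left.
Tree Plant has room for 5 more but only 3 remain, so it gets 5.
Total = 3×2 + 17×16 + 6×5 + 18×18 = 632.

632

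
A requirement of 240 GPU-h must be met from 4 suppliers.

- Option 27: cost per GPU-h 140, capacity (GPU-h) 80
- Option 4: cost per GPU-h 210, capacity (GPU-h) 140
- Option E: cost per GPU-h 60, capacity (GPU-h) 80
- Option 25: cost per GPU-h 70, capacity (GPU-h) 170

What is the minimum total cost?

16000

Cheapest first:
Option E at 60: take all 80 GPU-h ; 160 still needed.
Option 25 (70): take the remaining 160 ; done.
Option 27, Option 4: unused.
Cost = 80×60 + 160×70 = 16000.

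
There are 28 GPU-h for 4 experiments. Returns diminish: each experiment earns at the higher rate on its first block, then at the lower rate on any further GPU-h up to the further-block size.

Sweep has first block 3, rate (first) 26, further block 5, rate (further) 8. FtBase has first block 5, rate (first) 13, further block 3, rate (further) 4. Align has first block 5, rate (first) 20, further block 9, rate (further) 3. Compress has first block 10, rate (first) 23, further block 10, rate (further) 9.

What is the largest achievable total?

518

Rank every tier by rate: Sweep/tier1 26 > Compress/tier1 23 > Align/tier1 20 > FtBase/tier1 13 > Compress/tier2 9 > Sweep/tier2 8 > FtBase/tier2 4 > Align/tier2 3.
Sweep/tier1 (26): +3 → 25 left.
Compress tier1 at 23: fill all 10 → 15 left.
Fill Align tier1 block (5 at 20) → 10 left.
Fill FtBase tier1 block (5 at 13) → 5 left.
5 remain; put them into Compress tier2 at 9.
Total = 26×3 + 23×10 + 20×5 + 13×5 + 9×5 = 518.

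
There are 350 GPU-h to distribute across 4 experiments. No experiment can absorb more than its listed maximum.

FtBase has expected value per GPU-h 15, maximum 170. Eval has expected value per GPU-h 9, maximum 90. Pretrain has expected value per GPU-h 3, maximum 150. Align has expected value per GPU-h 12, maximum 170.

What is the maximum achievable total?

Order the experiments by expected value per GPU-h: FtBase 15 > Align 12 > Eval 9 > Pretrain 3.
FtBase takes 170 to reach its cap of 170 — 180 left.
Give Align 170 to hit its cap of 170 — 10 left.
Only 10 left; Eval takes them to reach 10.
Total = 15×170 + 9×10 + 12×170 = 4680.

4680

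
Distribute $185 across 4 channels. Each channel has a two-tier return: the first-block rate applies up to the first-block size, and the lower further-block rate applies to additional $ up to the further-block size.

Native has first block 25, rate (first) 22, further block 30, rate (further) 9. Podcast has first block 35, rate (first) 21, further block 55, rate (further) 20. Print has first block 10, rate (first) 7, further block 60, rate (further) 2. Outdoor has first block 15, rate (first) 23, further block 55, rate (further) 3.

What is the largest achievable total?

Treat each block as its own option and order by rate: Outdoor/T1 23 > Native/T1 22 > Podcast/T1 21 > Podcast/T2 20 > Native/T2 9 > Print/T1 7 > Outdoor/T2 3 > Print/T2 2.
Outdoor/T1 (23): +15 — 170 left.
Native T1 at 22: fill all 25 — 145 left.
Podcast T1 at 21: fill all 35 — 110 left.
Podcast/T2 (20): +55 — 55 left.
Fill Native T2 block (30 at 9) — 25 left.
Print/T1 (7): +10 — 15 left.
Outdoor T2 at 3: only 15 left, fill 15.
Total = 23×15 + 22×25 + 21×35 + 20×55 + 9×30 + 7×10 + 3×15 = 3115.

3115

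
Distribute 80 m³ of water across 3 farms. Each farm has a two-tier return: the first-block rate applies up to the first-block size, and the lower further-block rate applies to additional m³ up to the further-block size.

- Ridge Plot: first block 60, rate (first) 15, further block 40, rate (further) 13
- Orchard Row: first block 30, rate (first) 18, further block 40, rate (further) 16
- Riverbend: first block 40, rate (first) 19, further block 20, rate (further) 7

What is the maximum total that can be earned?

Treat each block as its own option and order by rate: Riverbend/T1 19 > Orchard Row/T1 18 > Orchard Row/T2 16 > Ridge Plot/T1 15 > Ridge Plot/T2 13 > Riverbend/T2 7.
Riverbend T1 at 19: fill all 40 ; 40 left.
Fill Orchard Row T1 block (30 at 18) ; 10 left.
Orchard Row/T2: +10 of 40 at 16; pool empty.
Total = 19×40 + 18×30 + 16×10 = 1460.

1460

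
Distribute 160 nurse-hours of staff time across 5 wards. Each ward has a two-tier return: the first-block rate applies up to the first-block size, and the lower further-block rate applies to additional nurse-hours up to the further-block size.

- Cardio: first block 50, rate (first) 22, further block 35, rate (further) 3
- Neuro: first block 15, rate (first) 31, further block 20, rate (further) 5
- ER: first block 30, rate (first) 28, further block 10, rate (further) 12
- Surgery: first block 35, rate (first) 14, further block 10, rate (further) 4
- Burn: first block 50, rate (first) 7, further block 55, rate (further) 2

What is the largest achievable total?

3155

Order all 10 blocks by rate: Neuro/first 31 > ER/first 28 > Cardio/first 22 > Surgery/first 14 > ER/second 12 > Burn/first 7 > Neuro/second 5 > Surgery/second 4 > Cardio/second 3 > Burn/second 2.
Neuro/first (31): +15 → 145 left.
ER/first (28): +30 → 115 left.
Cardio/first (22): +50 → 65 left.
Fill Surgery first block (35 at 14) → 30 left.
ER second at 12: fill all 10 → 20 left.
20 remain; put them into Burn first at 7.
Total = 31×15 + 28×30 + 22×50 + 14×35 + 12×10 + 7×20 = 3155.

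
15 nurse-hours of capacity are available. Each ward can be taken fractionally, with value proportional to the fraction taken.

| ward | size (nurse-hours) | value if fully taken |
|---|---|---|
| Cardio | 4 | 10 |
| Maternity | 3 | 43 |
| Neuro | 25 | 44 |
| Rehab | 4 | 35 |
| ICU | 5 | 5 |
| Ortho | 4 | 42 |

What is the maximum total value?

Rank by value-to-size ratio: Maternity 43/3≈14.3, Ortho 42/4≈10.5, Rehab 35/4≈8.75, Cardio 10/4≈2.5, Neuro 44/25≈1.76, ICU 5/5≈1.
Take all of Maternity (3 nurse-hours, value 43) → 12 nurse-hours left.
Ortho: take in full, 4 nurse-hours for value 42 → 8 left.
Rehab: take in full, 4 nurse-hours for value 35 → 4 left.
Cardio: take in full, 4 nurse-hours for value 10 → 0 left.
Total value = 130.

130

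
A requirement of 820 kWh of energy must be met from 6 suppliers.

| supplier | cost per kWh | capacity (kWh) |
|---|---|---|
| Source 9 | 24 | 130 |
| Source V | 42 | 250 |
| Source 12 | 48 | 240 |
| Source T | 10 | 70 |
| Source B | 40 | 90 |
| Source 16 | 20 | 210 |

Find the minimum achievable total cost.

Cheapest first:
Source T (10): use full 70 — 750 kWh to go.
Take 210 from Source 16 at 20 — need 540 more.
Source 9 (24): use full 130 — 410 kWh to go.
Take 90 from Source B at 40 — need 320 more.
Source V at 42: take all 250 kWh — 70 still needed.
Take 70 from Source 12 at 48 to finish.
Cost = 70×10 + 210×20 + 130×24 + 90×40 + 250×42 + 70×48 = 25480.

25480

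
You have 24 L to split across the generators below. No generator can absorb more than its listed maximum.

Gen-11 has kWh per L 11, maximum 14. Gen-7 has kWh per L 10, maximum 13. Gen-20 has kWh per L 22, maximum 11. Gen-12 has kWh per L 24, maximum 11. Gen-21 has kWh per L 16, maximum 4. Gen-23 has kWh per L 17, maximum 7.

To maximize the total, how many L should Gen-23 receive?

2

Order the generators by kWh per L: Gen-12 24 > Gen-20 22 > Gen-23 17 > Gen-21 16 > Gen-11 11 > Gen-7 10.
Give Gen-12 11 to hit its cap of 11 → 13 left.
Gen-20: +11 to 11 (cap) → 2 left.
Only 2 left; Gen-23 takes them to reach 2.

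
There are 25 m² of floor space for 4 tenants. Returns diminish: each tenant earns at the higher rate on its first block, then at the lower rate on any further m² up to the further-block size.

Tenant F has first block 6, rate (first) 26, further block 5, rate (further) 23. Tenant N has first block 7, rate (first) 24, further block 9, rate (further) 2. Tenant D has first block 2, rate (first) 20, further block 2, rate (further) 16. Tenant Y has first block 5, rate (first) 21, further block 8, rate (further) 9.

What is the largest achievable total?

Order all 8 blocks by rate: Tenant F/first 26 > Tenant N/first 24 > Tenant F/second 23 > Tenant Y/first 21 > Tenant D/first 20 > Tenant D/second 16 > Tenant Y/second 9 > Tenant N/second 2.
Tenant F/first (26): +6 — 19 left.
Tenant N first at 24: fill all 7 — 12 left.
Fill Tenant F second block (5 at 23) — 7 left.
Fill Tenant Y first block (5 at 21) — 2 left.
Tenant D first at 20: fill all 2 — 0 left.
Total = 26×6 + 24×7 + 23×5 + 21×5 + 20×2 = 584.

584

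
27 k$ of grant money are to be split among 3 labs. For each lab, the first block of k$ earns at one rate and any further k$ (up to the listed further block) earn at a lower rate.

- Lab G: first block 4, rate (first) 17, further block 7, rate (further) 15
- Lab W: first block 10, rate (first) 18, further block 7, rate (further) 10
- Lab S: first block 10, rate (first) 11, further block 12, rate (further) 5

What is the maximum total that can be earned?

419

Treat each block as its own option and order by rate: Lab W/first 18 > Lab G/first 17 > Lab G/second 15 > Lab S/first 11 > Lab W/second 10 > Lab S/second 5.
Fill Lab W first block (10 at 18) → 17 left.
Fill Lab G first block (4 at 17) → 13 left.
Fill Lab G second block (7 at 15) → 6 left.
Lab S/first: +6 of 10 at 11; pool empty.
Total = 18×10 + 17×4 + 15×7 + 11×6 = 419.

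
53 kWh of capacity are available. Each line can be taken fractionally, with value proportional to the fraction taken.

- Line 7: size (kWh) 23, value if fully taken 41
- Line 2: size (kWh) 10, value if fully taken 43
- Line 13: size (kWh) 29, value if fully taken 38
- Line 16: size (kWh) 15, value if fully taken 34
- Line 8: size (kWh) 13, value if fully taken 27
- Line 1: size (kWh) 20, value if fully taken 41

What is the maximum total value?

Sort by value density: Line 2 43/10≈4.3, Line 16 34/15≈2.27, Line 8 27/13≈2.08, Line 1 41/20≈2.05, Line 7 41/23≈1.78, Line 13 38/29≈1.31.
Line 2: take in full, 10 kWh for value 43 → 43 left.
Take all of Line 16 (15 kWh, value 34) → 28 kWh left.
Take all of Line 8 (13 kWh, value 27) → 15 kWh left.
Only 15 kWh remain; take 15/20 of Line 1 for value 41×15/20 = 30.75.
Total value = 134.75.

134.75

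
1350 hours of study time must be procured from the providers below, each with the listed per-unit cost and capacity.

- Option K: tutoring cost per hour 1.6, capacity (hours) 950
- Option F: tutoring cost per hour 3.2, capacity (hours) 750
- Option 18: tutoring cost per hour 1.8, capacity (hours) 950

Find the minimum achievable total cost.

2240

Fill from the cheapest provider first.
Option K at 1.6: take all 950 hours ; 400 still needed.
Take 400 from Option 18 at 1.8 to finish.
Option F: unused.
Cost = 950×1.6 + 400×1.8 = 2240.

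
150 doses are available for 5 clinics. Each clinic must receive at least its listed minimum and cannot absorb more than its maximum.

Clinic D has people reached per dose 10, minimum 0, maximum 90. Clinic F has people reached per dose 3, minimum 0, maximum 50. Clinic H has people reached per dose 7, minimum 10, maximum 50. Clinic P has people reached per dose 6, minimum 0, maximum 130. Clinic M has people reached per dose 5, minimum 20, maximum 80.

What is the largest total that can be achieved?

1280

Meeting every minimum uses 0+0+10+0+20 = 30 doses, leaving 120.
Order the clinics by people reached per dose: Clinic D 10 > Clinic H 7 > Clinic P 6 > Clinic M 5 > Clinic F 3.
Clinic D: +90 to 90 (cap) → 30 left.
Clinic H: +30 (room for 40) → 40. Pool exhausted.
Total = 10×90 + 7×40 + 5×20 = 1280.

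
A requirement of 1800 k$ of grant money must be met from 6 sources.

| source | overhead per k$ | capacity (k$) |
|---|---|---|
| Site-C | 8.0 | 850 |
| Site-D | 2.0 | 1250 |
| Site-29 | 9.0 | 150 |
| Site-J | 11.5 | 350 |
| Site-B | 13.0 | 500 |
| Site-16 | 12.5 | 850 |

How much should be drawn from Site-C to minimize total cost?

Use sources in increasing cost order.
Take 1250 from Site-D at 2.0 — need 550 more.
Site-C (8.0): take the remaining 550 — done.
Site-29, Site-J, Site-16, Site-B: unused.

550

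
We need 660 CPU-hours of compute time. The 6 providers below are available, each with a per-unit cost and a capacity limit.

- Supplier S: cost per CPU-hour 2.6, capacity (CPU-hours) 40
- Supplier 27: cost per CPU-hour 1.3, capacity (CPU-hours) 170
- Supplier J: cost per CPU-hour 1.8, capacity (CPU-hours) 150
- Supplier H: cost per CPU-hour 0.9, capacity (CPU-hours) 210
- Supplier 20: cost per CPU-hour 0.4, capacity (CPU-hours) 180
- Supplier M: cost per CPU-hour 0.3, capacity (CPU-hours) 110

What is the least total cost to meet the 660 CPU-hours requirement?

Fill from the cheapest provider first.
Supplier M (0.3): use full 110 — 550 CPU-hours to go.
Supplier 20 (0.4): use full 180 — 370 CPU-hours to go.
Supplier H (0.9): use full 210 — 160 CPU-hours to go.
Supplier 27 (1.3): take the remaining 160 — done.
Supplier J, Supplier S: unused.
Cost = 110×0.3 + 180×0.4 + 210×0.9 + 160×1.3 = 502.

502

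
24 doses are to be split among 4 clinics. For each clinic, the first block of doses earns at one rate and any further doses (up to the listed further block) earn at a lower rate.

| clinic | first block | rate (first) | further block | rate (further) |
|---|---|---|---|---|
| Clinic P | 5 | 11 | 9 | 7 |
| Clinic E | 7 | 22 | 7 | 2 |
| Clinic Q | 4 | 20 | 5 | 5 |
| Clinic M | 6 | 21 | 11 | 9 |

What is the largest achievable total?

433

Treat each block as its own option and order by rate: Clinic E/T1 22 > Clinic M/T1 21 > Clinic Q/T1 20 > Clinic P/T1 11 > Clinic M/T2 9 > Clinic P/T2 7 > Clinic Q/T2 5 > Clinic E/T2 2.
Fill Clinic E T1 block (7 at 22) — 17 left.
Clinic M/T1 (21): +6 — 11 left.
Clinic Q T1 at 20: fill all 4 — 7 left.
Fill Clinic P T1 block (5 at 11) — 2 left.
Clinic M/T2: +2 of 11 at 9; pool empty.
Total = 22×7 + 21×6 + 20×4 + 11×5 + 9×2 = 433.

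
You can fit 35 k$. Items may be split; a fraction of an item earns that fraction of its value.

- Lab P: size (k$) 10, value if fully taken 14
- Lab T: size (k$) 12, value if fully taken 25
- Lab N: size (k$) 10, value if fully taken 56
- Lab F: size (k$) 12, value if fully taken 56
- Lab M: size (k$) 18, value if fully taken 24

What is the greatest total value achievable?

Best value per unit of size first: Lab N 56/10≈5.6, Lab F 56/12≈4.67, Lab T 25/12≈2.08, Lab P 14/10≈1.4, Lab M 24/18≈1.33.
All 10 k$ of Lab N fit (value 56) ; 25 remain.
Lab F: take in full, 12 k$ for value 56 ; 13 left.
Take all of Lab T (12 k$, value 25) ; 1 k$ left.
Fill the last 1 k$ with part of Lab P: 1/10 of it earns 1.4.
Total value = 138.4.

138.4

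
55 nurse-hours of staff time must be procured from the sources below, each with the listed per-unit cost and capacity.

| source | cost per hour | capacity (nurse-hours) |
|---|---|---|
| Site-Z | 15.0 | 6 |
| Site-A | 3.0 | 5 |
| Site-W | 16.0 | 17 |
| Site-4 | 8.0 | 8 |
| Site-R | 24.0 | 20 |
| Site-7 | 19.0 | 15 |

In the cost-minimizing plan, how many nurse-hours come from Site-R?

Cheapest first:
Take 5 from Site-A at 3.0 ; need 50 more.
Site-4 (8.0): use full 8 ; 42 nurse-hours to go.
Site-Z at 15.0: take all 6 nurse-hours ; 36 still needed.
Take 17 from Site-W at 16.0 ; need 19 more.
Take 15 from Site-7 at 19.0 ; need 4 more.
Take 4 from Site-R at 24.0 to finish.

4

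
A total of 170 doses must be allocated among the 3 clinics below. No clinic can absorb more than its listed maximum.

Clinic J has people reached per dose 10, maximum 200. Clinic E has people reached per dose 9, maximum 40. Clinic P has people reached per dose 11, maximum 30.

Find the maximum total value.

Highest people reached per dose first: Clinic P 11 > Clinic J 10 > Clinic E 9.
Clinic P: +30 to 30 (cap) — 140 left.
Clinic J: +140 (room for 200) → 140. Pool exhausted.
Total = 10×140 + 11×30 = 1730.

1730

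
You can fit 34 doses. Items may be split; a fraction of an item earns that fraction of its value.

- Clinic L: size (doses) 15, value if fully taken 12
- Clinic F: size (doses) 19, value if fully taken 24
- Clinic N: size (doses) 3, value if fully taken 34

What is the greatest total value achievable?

67.6

Best value per unit of size first: Clinic N 34/3≈11.3, Clinic F 24/19≈1.26, Clinic L 12/15≈0.8.
Clinic N: take in full, 3 doses for value 34 — 31 left.
Take all of Clinic F (19 doses, value 24) — 12 doses left.
Only 12 doses remain; take 12/15 of Clinic L for value 12×12/15 = 9.6.
Total value = 67.6.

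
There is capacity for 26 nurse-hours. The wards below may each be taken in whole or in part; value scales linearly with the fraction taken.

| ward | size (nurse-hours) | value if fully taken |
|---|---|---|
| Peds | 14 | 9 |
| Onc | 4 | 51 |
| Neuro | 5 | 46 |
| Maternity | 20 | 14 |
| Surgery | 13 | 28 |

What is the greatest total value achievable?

127.8

Rank by value-to-size ratio: Onc 51/4≈12.8, Neuro 46/5≈9.2, Surgery 28/13≈2.15, Maternity 14/20≈0.7, Peds 9/14≈0.643.
Onc: take in full, 4 nurse-hours for value 51 ; 22 left.
Take all of Neuro (5 nurse-hours, value 46) ; 17 nurse-hours left.
All 13 nurse-hours of Surgery fit (value 28) ; 4 remain.
Fill the last 4 nurse-hours with part of Maternity: 4/20 of it earns 2.8.
Total value = 127.8.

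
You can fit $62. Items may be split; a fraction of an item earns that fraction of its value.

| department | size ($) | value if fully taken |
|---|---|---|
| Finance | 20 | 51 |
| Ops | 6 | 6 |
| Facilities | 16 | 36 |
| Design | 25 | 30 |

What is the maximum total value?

118

Rank by value-to-size ratio: Finance 51/20≈2.55, Facilities 36/16≈2.25, Design 30/25≈1.2, Ops 6/6≈1.
Take all of Finance (20 $, value 51) → 42 $ left.
Take all of Facilities (16 $, value 36) → 26 $ left.
All 25 $ of Design fit (value 30) → 1 remain.
Fill the last 1 $ with part of Ops: 1/6 of it earns 1.
Total value = 118.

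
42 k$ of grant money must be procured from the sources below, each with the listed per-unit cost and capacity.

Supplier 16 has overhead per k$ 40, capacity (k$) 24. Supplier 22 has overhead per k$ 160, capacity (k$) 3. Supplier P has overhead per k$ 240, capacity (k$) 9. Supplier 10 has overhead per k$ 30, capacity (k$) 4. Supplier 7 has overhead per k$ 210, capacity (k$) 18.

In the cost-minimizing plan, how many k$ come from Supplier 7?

Fill from the cheapest source first.
Supplier 10 (30): use full 4 — 38 k$ to go.
Supplier 16 at 40: take all 24 k$ — 14 still needed.
Supplier 22 at 160: take all 3 k$ — 11 still needed.
Supplier 7 at 210: take 11 of its 18 — requirement met.
Supplier P: unused.

11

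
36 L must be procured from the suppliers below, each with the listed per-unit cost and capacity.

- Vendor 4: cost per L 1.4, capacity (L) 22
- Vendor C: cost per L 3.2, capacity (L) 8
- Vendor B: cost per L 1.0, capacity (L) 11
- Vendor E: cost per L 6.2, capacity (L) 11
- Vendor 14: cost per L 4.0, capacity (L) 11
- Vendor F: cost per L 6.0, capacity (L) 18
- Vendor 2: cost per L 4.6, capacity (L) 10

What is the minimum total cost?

51.4

Fill from the cheapest supplier first.
Vendor B at 1.0: take all 11 L → 25 still needed.
Vendor 4 (1.4): use full 22 → 3 L to go.
Vendor C (3.2): take the remaining 3 → done.
Vendor 14, Vendor 2, Vendor F, Vendor E: unused.
Cost = 11×1.0 + 22×1.4 + 3×3.2 = 51.4.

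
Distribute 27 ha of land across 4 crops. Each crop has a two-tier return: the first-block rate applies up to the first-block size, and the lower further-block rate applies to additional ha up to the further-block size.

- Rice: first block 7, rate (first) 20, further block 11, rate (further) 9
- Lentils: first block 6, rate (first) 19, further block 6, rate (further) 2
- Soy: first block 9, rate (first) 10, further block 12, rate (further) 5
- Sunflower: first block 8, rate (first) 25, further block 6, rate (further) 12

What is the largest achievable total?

526

Treat each block as its own option and order by rate: Sunflower/T1 25 > Rice/T1 20 > Lentils/T1 19 > Sunflower/T2 12 > Soy/T1 10 > Rice/T2 9 > Soy/T2 5 > Lentils/T2 2.
Sunflower T1 at 25: fill all 8 → 19 left.
Fill Rice T1 block (7 at 20) → 12 left.
Fill Lentils T1 block (6 at 19) → 6 left.
Sunflower T2 at 12: fill all 6 → 0 left.
Total = 25×8 + 20×7 + 19×6 + 12×6 = 526.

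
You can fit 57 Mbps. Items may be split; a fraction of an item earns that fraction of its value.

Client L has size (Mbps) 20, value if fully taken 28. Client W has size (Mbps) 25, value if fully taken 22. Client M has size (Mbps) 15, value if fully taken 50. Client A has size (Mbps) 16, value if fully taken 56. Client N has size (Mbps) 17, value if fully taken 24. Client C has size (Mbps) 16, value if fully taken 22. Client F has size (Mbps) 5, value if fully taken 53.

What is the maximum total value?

188.6

Sort by value density: Client F 53/5≈10.6, Client A 56/16≈3.5, Client M 50/15≈3.33, Client N 24/17≈1.41, Client L 28/20≈1.4, Client C 22/16≈1.38, Client W 22/25≈0.88.
Take all of Client F (5 Mbps, value 53) — 52 Mbps left.
Take all of Client A (16 Mbps, value 56) — 36 Mbps left.
Take all of Client M (15 Mbps, value 50) — 21 Mbps left.
All 17 Mbps of Client N fit (value 24) — 4 remain.
Only 4 Mbps remain; take 4/20 of Client L for value 28×4/20 = 5.6.
Total value = 188.6.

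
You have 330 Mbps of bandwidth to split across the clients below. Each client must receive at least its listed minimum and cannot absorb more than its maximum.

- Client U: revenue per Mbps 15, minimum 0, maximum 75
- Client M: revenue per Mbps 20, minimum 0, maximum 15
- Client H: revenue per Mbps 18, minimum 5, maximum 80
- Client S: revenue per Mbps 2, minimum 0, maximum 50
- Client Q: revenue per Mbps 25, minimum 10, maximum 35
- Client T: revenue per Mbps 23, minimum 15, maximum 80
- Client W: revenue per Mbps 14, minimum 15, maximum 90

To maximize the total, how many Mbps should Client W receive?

45

Meeting every minimum uses 0+0+5+0+10+15+15 = 45 Mbps, leaving 285.
Rank by revenue per Mbps: Client Q 25 > Client T 23 > Client M 20 > Client H 18 > Client U 15 > Client W 14 > Client S 2.
Client Q takes 25 more to reach its cap of 35 ; 260 left.
Client T: +65 to 80 (cap) ; 195 left.
Give Client M 15 more to hit its cap of 15 ; 180 left.
Client H: +75 to 80 (cap) ; 105 left.
Client U takes 75 more to reach its cap of 75 ; 30 left.
Only 30 left; Client W takes them to reach 45.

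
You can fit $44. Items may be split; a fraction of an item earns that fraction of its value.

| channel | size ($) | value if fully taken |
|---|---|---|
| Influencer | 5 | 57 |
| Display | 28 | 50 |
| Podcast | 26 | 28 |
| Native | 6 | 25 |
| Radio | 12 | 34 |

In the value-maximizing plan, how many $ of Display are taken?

21

Rank by value-to-size ratio: Influencer 57/5≈11.4, Native 25/6≈4.17, Radio 34/12≈2.83, Display 50/28≈1.79, Podcast 28/26≈1.08.
All 5 $ of Influencer fit (value 57) — 39 remain.
Take all of Native (6 $, value 25) — 33 $ left.
Radio: take in full, 12 $ for value 34 — 21 left.
Fill the last 21 $ with part of Display: 21/28 of it earns 37.5.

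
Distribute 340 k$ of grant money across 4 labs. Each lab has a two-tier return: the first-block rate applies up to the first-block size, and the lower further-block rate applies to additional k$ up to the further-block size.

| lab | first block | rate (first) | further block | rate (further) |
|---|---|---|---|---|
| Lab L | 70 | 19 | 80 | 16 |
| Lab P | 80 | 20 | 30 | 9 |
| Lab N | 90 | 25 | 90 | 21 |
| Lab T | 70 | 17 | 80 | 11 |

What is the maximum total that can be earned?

Treat each block as its own option and order by rate: Lab N/tier1 25 > Lab N/tier2 21 > Lab P/tier1 20 > Lab L/tier1 19 > Lab T/tier1 17 > Lab L/tier2 16 > Lab T/tier2 11 > Lab P/tier2 9.
Fill Lab N tier1 block (90 at 25) ; 250 left.
Lab N tier2 at 21: fill all 90 ; 160 left.
Lab P tier1 at 20: fill all 80 ; 80 left.
Lab L/tier1 (19): +70 ; 10 left.
10 remain; put them into Lab T tier1 at 17.
Total = 25×90 + 21×90 + 20×80 + 19×70 + 17×10 = 7240.

7240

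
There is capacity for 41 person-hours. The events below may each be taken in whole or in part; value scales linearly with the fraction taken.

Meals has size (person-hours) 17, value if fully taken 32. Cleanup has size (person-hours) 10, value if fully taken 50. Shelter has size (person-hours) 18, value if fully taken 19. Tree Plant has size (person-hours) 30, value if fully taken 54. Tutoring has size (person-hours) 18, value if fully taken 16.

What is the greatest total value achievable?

107.2

Best value per unit of size first: Cleanup 50/10≈5, Meals 32/17≈1.88, Tree Plant 54/30≈1.8, Shelter 19/18≈1.06, Tutoring 16/18≈0.889.
All 10 person-hours of Cleanup fit (value 50) ; 31 remain.
All 17 person-hours of Meals fit (value 32) ; 14 remain.
14 person-hours left: a 14/30 share of Tree Plant gives 54×14/30 = 25.2.
Total value = 107.2.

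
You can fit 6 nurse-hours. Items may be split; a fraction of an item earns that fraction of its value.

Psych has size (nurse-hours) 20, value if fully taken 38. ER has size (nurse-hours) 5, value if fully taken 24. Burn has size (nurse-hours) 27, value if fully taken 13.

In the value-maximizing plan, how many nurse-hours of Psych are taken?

Sort by value density: ER 24/5≈4.8, Psych 38/20≈1.9, Burn 13/27≈0.481.
Take all of ER (5 nurse-hours, value 24) — 1 nurse-hours left.
1 nurse-hours left: a 1/20 share of Psych gives 38×1/20 = 1.9.

1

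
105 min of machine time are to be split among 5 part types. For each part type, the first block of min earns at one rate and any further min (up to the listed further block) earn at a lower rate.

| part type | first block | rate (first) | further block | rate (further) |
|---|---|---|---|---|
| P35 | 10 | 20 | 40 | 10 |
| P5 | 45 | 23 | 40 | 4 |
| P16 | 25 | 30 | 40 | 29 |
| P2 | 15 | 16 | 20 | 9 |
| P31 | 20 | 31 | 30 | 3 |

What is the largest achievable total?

Treat each block as its own option and order by rate: P31/first 31 > P16/first 30 > P16/second 29 > P5/first 23 > P35/first 20 > P2/first 16 > P35/second 10 > P2/second 9 > P5/second 4 > P31/second 3.
P31 first at 31: fill all 20 — 85 left.
P16 first at 30: fill all 25 — 60 left.
P16/second (29): +40 — 20 left.
P5/first: +20 of 45 at 23; pool empty.
Total = 31×20 + 30×25 + 29×40 + 23×20 = 2990.

2990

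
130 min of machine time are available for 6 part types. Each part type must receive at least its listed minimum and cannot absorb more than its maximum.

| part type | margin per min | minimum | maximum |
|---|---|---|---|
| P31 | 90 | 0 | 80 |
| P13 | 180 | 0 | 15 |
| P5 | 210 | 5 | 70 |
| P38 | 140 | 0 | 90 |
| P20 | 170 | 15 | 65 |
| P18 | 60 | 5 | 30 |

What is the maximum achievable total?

24500

Meeting every minimum uses 0+0+5+0+15+5 = 25 min, leaving 105.
Highest margin per min first: P5 210 > P13 180 > P20 170 > P38 140 > P31 90 > P18 60.
Give P5 65 more to hit its cap of 70 — 40 left.
P13 takes 15 more to reach its cap of 15 — 25 left.
P20: +25 (room for 50) → 40. Pool exhausted.
Total = 180×15 + 210×70 + 170×40 + 60×5 = 24500.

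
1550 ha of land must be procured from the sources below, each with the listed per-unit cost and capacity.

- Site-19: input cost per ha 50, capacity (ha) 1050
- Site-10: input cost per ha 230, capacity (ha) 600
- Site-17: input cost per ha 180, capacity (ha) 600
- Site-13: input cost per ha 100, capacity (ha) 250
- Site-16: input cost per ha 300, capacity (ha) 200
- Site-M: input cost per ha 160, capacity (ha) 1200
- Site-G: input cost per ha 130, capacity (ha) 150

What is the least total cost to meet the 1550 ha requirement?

Use sources in increasing cost order.
Take 1050 from Site-19 at 50 — need 500 more.
Site-13 at 100: take all 250 ha — 250 still needed.
Take 150 from Site-G at 130 — need 100 more.
Site-M (160): take the remaining 100 — done.
Site-17, Site-10, Site-16: unused.
Cost = 1050×50 + 250×100 + 150×130 + 100×160 = 113000.

113000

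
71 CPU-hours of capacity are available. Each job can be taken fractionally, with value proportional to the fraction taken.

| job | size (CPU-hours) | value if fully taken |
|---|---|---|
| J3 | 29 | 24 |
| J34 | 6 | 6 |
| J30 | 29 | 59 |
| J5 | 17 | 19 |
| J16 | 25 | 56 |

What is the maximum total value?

134

Rank by value-to-size ratio: J16 56/25≈2.24, J30 59/29≈2.03, J5 19/17≈1.12, J34 6/6≈1, J3 24/29≈0.828.
Take all of J16 (25 CPU-hours, value 56) ; 46 CPU-hours left.
Take all of J30 (29 CPU-hours, value 59) ; 17 CPU-hours left.
All 17 CPU-hours of J5 fit (value 19) ; 0 remain.
Total value = 134.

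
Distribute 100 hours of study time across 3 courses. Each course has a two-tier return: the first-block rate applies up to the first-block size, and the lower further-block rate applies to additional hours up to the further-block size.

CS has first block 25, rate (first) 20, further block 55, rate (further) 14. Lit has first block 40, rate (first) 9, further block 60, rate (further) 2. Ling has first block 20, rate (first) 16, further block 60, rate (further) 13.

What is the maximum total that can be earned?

1590

Rank every tier by rate: CS/first 20 > Ling/first 16 > CS/second 14 > Ling/second 13 > Lit/first 9 > Lit/second 2.
CS first at 20: fill all 25 → 75 left.
Ling/first (16): +20 → 55 left.
Fill CS second block (55 at 14) → 0 left.
Total = 20×25 + 16×20 + 14×55 = 1590.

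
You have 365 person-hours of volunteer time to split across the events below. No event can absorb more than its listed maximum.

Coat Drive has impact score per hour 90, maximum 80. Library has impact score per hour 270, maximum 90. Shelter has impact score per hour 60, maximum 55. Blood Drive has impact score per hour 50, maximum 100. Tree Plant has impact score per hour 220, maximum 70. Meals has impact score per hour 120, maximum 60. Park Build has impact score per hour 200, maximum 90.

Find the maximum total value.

69850

Rank by impact score per hour: Library 270 > Tree Plant 220 > Park Build 200 > Meals 120 > Coat Drive 90 > Shelter 60 > Blood Drive 50.
Library takes 90 to reach its cap of 90 ; 275 left.
Tree Plant takes 70 to reach its cap of 70 ; 205 left.
Give Park Build 90 to hit its cap of 90 ; 115 left.
Meals takes 60 to reach its cap of 60 ; 55 left.
Only 55 left; Coat Drive takes them to reach 55.
Total = 90×55 + 270×90 + 220×70 + 120×60 + 200×90 = 69850.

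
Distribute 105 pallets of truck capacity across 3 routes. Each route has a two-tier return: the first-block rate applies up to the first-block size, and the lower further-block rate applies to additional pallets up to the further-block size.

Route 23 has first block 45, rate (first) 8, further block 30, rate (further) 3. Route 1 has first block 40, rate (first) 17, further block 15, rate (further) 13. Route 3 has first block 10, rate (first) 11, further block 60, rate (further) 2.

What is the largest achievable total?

1305

Rank every tier by rate: Route 1/T1 17 > Route 1/T2 13 > Route 3/T1 11 > Route 23/T1 8 > Route 23/T2 3 > Route 3/T2 2.
Fill Route 1 T1 block (40 at 17) ; 65 left.
Route 1/T2 (13): +15 ; 50 left.
Fill Route 3 T1 block (10 at 11) ; 40 left.
Route 23/T1: +40 of 45 at 8; pool empty.
Total = 17×40 + 13×15 + 11×10 + 8×40 = 1305.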